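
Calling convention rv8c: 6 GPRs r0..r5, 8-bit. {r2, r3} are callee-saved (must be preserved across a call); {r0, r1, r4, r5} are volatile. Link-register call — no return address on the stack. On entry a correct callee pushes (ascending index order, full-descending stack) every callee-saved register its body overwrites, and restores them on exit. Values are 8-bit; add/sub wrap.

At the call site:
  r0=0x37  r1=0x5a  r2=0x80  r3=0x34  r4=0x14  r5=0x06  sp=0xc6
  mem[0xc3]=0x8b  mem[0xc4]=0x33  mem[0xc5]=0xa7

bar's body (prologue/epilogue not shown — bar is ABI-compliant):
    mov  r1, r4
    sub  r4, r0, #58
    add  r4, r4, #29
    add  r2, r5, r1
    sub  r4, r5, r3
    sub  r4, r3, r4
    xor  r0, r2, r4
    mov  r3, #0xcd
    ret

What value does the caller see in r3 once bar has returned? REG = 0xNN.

REG = 0x34

prologue: push r2 -> mem[0xc5]=0x80, sp=0xc5
prologue: push r3 -> mem[0xc4]=0x34, sp=0xc4
body[0] mov  r1, r4 -> r1=0x14
body[1] sub  r4, r0, #58 -> r4=0xfd
body[2] add  r4, r4, #29 -> r4=0x1a
body[3] add  r2, r5, r1 -> r2=0x1a
body[4] sub  r4, r5, r3 -> r4=0xd2
body[5] sub  r4, r3, r4 -> r4=0x62
body[6] xor  r0, r2, r4 -> r0=0x78
body[7] mov  r3, #0xcd -> r3=0xcd
epilogue: pop r3=0x34, sp=0xc5
epilogue: pop r2=0x80, sp=0xc6
r3 is callee-saved -> restored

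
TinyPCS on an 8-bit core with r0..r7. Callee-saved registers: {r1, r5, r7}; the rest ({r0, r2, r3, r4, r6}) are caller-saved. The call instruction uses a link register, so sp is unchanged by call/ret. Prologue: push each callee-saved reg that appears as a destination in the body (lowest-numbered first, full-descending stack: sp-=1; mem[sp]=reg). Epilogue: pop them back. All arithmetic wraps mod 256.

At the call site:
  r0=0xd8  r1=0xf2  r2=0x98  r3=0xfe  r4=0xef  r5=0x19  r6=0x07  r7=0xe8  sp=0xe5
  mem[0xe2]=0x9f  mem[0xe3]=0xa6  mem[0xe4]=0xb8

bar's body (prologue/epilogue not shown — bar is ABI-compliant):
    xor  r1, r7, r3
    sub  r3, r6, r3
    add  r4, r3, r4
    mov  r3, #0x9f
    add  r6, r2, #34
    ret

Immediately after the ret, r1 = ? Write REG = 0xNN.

REG = 0xf2

prologue: push r1 -> mem[0xe4]=0xf2, sp=0xe4
body[0] xor  r1, r7, r3 -> r1=0x16
body[1] sub  r3, r6, r3 -> r3=0x09
body[2] add  r4, r3, r4 -> r4=0xf8
body[3] mov  r3, #0x9f -> r3=0x9f
body[4] add  r6, r2, #34 -> r6=0xba
epilogue: pop r1=0xf2, sp=0xe5
r1 is callee-saved -> restored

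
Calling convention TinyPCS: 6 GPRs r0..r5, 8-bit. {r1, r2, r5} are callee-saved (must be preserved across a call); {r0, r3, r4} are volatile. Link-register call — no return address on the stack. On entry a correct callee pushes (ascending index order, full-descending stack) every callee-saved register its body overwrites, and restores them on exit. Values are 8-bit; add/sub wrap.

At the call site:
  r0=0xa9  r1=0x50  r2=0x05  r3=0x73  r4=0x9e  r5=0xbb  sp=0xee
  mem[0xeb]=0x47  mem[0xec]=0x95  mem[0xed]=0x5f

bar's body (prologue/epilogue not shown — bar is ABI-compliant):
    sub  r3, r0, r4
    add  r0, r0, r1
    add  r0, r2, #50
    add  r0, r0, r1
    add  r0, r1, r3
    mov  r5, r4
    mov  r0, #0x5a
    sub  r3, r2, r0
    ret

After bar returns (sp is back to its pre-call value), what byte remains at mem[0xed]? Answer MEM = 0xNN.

prologue: push r5 → mem[0xed]=0xbb, sp=0xed
body[0] sub  r3, r0, r4 → r3=0x0b
body[1] add  r0, r0, r1 → r0=0xf9
body[2] add  r0, r2, #50 → r0=0x37
body[3] add  r0, r0, r1 → r0=0x87
body[4] add  r0, r1, r3 → r0=0x5b
body[5] mov  r5, r4 → r5=0x9e
body[6] mov  r0, #0x5a → r0=0x5a
body[7] sub  r3, r2, r0 → r3=0xab
epilogue: pop r5=0xbb, sp=0xee
prologue pushed ['r5'] at ['0xed']

MEM = 0xbb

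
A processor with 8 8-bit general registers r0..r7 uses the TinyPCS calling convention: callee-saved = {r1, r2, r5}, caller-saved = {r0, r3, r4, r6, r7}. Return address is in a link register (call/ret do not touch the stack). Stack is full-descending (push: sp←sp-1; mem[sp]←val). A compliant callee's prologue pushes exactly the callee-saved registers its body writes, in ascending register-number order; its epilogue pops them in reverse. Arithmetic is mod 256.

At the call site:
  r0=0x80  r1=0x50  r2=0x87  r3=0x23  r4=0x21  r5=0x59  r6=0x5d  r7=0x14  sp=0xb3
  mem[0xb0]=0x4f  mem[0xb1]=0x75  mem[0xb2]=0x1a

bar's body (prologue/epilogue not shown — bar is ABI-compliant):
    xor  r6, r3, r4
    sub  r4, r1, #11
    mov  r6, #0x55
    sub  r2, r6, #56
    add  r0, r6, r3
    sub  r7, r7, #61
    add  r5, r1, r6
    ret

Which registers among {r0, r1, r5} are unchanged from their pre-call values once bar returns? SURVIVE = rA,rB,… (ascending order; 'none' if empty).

prologue: push r2 -> mem[0xb2]=0x87, sp=0xb2
prologue: push r5 -> mem[0xb1]=0x59, sp=0xb1
body[0] xor  r6, r3, r4 -> r6=0x02
body[1] sub  r4, r1, #11 -> r4=0x45
body[2] mov  r6, #0x55 -> r6=0x55
body[3] sub  r2, r6, #56 -> r2=0x1d
body[4] add  r0, r6, r3 -> r0=0x78
body[5] sub  r7, r7, #61 -> r7=0xd7
body[6] add  r5, r1, r6 -> r5=0xa5
epilogue: pop r5=0x59, sp=0xb2
epilogue: pop r2=0x87, sp=0xb3
r0: caller-saved, written=True
r1: callee-saved, written=False
r5: callee-saved, written=True

SURVIVE = r1,r5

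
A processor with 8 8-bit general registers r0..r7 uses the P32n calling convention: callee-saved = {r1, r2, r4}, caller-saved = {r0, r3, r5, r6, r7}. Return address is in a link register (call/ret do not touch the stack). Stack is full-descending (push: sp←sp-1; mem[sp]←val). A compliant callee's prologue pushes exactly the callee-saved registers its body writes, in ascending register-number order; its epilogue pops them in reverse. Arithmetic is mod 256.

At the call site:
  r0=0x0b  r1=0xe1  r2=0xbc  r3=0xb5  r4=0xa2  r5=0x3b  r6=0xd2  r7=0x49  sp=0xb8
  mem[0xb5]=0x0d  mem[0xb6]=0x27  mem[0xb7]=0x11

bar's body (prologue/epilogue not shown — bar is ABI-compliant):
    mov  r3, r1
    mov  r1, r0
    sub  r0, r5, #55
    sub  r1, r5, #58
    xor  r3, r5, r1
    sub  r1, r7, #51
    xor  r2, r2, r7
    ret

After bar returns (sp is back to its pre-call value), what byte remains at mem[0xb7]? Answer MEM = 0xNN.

prologue: push r1 → mem[0xb7]=0xe1, sp=0xb7
prologue: push r2 → mem[0xb6]=0xbc, sp=0xb6
body[0] mov  r3, r1 → r3=0xe1
body[1] mov  r1, r0 → r1=0x0b
body[2] sub  r0, r5, #55 → r0=0x04
body[3] sub  r1, r5, #58 → r1=0x01
body[4] xor  r3, r5, r1 → r3=0x3a
body[5] sub  r1, r7, #51 → r1=0x16
body[6] xor  r2, r2, r7 → r2=0xf5
epilogue: pop r2=0xbc, sp=0xb7
epilogue: pop r1=0xe1, sp=0xb8
prologue pushed ['r1', 'r2'] at ['0xb7', '0xb6']

MEM = 0xe1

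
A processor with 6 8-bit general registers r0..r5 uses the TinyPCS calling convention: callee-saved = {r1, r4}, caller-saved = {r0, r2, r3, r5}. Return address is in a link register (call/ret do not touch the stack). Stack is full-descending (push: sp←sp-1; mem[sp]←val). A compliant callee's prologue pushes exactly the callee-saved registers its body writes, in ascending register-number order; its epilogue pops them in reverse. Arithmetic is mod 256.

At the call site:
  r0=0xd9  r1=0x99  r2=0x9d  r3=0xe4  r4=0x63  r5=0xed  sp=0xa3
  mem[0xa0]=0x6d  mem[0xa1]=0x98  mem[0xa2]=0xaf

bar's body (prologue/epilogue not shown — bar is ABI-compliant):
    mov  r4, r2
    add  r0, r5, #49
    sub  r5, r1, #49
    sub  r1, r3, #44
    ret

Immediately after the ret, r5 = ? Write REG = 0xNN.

prologue: push r1 -> mem[0xa2]=0x99, sp=0xa2
prologue: push r4 -> mem[0xa1]=0x63, sp=0xa1
body[0] mov  r4, r2 -> r4=0x9d
body[1] add  r0, r5, #49 -> r0=0x1e
body[2] sub  r5, r1, #49 -> r5=0x68
body[3] sub  r1, r3, #44 -> r1=0xb8
epilogue: pop r4=0x63, sp=0xa2
epilogue: pop r1=0x99, sp=0xa3
r5 is caller-saved -> body value

REG = 0x68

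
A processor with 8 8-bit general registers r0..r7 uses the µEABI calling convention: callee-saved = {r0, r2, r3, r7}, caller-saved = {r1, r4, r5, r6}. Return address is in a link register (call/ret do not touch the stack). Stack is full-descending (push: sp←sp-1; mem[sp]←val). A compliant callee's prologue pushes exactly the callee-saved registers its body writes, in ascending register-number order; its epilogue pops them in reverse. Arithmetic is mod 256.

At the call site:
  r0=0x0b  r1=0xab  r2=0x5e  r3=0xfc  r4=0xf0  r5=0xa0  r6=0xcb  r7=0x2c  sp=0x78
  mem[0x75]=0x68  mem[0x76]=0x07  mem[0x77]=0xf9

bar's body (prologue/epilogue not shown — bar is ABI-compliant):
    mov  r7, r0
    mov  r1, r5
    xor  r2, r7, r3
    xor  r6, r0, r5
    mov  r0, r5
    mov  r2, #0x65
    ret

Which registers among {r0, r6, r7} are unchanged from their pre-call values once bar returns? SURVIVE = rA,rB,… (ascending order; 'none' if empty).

prologue: push r0 -> mem[0x77]=0x0b, sp=0x77
prologue: push r2 -> mem[0x76]=0x5e, sp=0x76
prologue: push r7 -> mem[0x75]=0x2c, sp=0x75
body[0] mov  r7, r0 -> r7=0x0b
body[1] mov  r1, r5 -> r1=0xa0
body[2] xor  r2, r7, r3 -> r2=0xf7
body[3] xor  r6, r0, r5 -> r6=0xab
body[4] mov  r0, r5 -> r0=0xa0
body[5] mov  r2, #0x65 -> r2=0x65
epilogue: pop r7=0x2c, sp=0x76
epilogue: pop r2=0x5e, sp=0x77
epilogue: pop r0=0x0b, sp=0x78
r0: callee-saved, written=True
r6: caller-saved, written=True
r7: callee-saved, written=True

SURVIVE = r0,r7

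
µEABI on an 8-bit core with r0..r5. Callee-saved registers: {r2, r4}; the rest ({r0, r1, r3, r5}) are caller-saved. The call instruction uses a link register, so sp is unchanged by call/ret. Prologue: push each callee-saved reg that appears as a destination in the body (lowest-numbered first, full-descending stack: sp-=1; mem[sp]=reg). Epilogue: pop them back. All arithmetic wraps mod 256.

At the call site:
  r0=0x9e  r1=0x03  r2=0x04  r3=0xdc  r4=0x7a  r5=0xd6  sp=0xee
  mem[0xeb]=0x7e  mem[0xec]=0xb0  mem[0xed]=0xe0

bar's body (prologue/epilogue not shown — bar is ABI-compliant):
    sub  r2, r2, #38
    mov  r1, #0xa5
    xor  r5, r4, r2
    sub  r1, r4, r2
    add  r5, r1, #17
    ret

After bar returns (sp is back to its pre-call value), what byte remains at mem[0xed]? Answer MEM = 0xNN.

MEM = 0x04

prologue: push r2 → mem[0xed]=0x04, sp=0xed
body[0] sub  r2, r2, #38 → r2=0xde
body[1] mov  r1, #0xa5 → r1=0xa5
body[2] xor  r5, r4, r2 → r5=0xa4
body[3] sub  r1, r4, r2 → r1=0x9c
body[4] add  r5, r1, #17 → r5=0xad
epilogue: pop r2=0x04, sp=0xee
prologue pushed ['r2'] at ['0xed']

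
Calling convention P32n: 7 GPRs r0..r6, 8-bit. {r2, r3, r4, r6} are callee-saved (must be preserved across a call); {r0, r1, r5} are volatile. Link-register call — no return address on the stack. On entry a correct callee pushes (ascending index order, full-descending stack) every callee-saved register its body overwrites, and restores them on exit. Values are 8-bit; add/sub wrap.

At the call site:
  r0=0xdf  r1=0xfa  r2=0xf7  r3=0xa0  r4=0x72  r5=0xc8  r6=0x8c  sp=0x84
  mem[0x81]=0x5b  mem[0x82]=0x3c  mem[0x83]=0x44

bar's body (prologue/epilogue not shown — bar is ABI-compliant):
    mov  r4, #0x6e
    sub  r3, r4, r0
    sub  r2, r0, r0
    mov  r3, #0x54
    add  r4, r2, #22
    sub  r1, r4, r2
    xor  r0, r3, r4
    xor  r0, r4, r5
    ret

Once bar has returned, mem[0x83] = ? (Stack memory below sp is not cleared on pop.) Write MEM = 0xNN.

MEM = 0xf7

prologue: push r2 -> mem[0x83]=0xf7, sp=0x83
prologue: push r3 -> mem[0x82]=0xa0, sp=0x82
prologue: push r4 -> mem[0x81]=0x72, sp=0x81
body[0] mov  r4, #0x6e -> r4=0x6e
body[1] sub  r3, r4, r0 -> r3=0x8f
body[2] sub  r2, r0, r0 -> r2=0x00
body[3] mov  r3, #0x54 -> r3=0x54
body[4] add  r4, r2, #22 -> r4=0x16
body[5] sub  r1, r4, r2 -> r1=0x16
body[6] xor  r0, r3, r4 -> r0=0x42
body[7] xor  r0, r4, r5 -> r0=0xde
epilogue: pop r4=0x72, sp=0x82
epilogue: pop r3=0xa0, sp=0x83
epilogue: pop r2=0xf7, sp=0x84
prologue pushed ['r2', 'r3', 'r4'] at ['0x83', '0x82', '0x81']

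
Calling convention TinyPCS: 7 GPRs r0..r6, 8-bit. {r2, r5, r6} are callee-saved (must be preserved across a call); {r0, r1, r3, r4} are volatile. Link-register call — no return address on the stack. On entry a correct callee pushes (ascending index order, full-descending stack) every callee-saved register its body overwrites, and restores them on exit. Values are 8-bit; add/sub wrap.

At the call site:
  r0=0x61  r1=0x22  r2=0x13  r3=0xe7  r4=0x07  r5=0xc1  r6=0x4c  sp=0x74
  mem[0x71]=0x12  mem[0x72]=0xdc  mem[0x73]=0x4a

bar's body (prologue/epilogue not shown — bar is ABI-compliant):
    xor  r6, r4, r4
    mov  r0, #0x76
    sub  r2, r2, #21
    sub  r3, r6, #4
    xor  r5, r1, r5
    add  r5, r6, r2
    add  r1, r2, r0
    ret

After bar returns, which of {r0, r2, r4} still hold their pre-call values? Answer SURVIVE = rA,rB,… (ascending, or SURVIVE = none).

SURVIVE = r2,r4

prologue: push r2 -> mem[0x73]=0x13, sp=0x73
prologue: push r5 -> mem[0x72]=0xc1, sp=0x72
prologue: push r6 -> mem[0x71]=0x4c, sp=0x71
body[0] xor  r6, r4, r4 -> r6=0x00
body[1] mov  r0, #0x76 -> r0=0x76
body[2] sub  r2, r2, #21 -> r2=0xfe
body[3] sub  r3, r6, #4 -> r3=0xfc
body[4] xor  r5, r1, r5 -> r5=0xe3
body[5] add  r5, r6, r2 -> r5=0xfe
body[6] add  r1, r2, r0 -> r1=0x74
epilogue: pop r6=0x4c, sp=0x72
epilogue: pop r5=0xc1, sp=0x73
epilogue: pop r2=0x13, sp=0x74
r0: caller-saved, written=True
r2: callee-saved, written=True
r4: caller-saved, written=False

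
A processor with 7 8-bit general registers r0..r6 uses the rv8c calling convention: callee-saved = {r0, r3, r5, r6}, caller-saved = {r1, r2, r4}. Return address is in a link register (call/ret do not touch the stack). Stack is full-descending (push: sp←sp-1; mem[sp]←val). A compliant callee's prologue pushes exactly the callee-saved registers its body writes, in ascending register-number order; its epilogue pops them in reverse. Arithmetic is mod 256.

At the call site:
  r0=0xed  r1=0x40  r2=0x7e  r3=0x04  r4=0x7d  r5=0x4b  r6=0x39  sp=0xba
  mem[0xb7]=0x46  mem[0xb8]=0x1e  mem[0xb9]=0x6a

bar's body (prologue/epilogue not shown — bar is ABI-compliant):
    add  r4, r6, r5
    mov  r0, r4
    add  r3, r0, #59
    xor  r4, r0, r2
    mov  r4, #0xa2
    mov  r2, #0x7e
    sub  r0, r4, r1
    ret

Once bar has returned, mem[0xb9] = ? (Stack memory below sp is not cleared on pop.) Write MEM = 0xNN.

MEM = 0xed

prologue: push r0 -> mem[0xb9]=0xed, sp=0xb9
prologue: push r3 -> mem[0xb8]=0x04, sp=0xb8
body[0] add  r4, r6, r5 -> r4=0x84
body[1] mov  r0, r4 -> r0=0x84
body[2] add  r3, r0, #59 -> r3=0xbf
body[3] xor  r4, r0, r2 -> r4=0xfa
body[4] mov  r4, #0xa2 -> r4=0xa2
body[5] mov  r2, #0x7e -> r2=0x7e
body[6] sub  r0, r4, r1 -> r0=0x62
epilogue: pop r3=0x04, sp=0xb9
epilogue: pop r0=0xed, sp=0xba
prologue pushed ['r0', 'r3'] at ['0xb9', '0xb8']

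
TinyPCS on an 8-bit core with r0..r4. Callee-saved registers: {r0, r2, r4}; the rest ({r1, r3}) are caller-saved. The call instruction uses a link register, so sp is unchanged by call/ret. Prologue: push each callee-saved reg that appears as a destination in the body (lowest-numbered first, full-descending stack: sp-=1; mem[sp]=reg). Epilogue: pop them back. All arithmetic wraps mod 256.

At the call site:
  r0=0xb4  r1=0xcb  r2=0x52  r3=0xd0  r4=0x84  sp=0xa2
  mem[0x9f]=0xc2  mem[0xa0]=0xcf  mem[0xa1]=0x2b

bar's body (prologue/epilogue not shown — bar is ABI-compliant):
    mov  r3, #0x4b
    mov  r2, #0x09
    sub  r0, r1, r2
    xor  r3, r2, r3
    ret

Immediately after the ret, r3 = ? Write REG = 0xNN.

prologue: push r0 → mem[0xa1]=0xb4, sp=0xa1
prologue: push r2 → mem[0xa0]=0x52, sp=0xa0
body[0] mov  r3, #0x4b → r3=0x4b
body[1] mov  r2, #0x09 → r2=0x09
body[2] sub  r0, r1, r2 → r0=0xc2
body[3] xor  r3, r2, r3 → r3=0x42
epilogue: pop r2=0x52, sp=0xa1
epilogue: pop r0=0xb4, sp=0xa2
r3 is caller-saved → body value

REG = 0x42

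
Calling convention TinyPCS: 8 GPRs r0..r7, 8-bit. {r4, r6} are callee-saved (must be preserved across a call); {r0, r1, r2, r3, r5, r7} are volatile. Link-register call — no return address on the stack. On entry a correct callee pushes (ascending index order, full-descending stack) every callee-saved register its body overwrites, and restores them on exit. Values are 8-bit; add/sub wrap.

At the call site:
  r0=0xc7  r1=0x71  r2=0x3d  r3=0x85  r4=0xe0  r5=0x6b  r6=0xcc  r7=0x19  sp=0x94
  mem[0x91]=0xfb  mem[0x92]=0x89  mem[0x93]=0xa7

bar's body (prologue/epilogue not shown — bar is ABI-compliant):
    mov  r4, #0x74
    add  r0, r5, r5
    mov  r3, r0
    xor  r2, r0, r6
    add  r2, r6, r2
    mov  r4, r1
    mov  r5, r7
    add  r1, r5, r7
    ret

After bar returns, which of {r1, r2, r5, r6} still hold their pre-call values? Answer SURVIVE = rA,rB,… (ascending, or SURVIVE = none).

SURVIVE = r6

prologue: push r4 → mem[0x93]=0xe0, sp=0x93
body[0] mov  r4, #0x74 → r4=0x74
body[1] add  r0, r5, r5 → r0=0xd6
body[2] mov  r3, r0 → r3=0xd6
body[3] xor  r2, r0, r6 → r2=0x1a
body[4] add  r2, r6, r2 → r2=0xe6
body[5] mov  r4, r1 → r4=0x71
body[6] mov  r5, r7 → r5=0x19
body[7] add  r1, r5, r7 → r1=0x32
epilogue: pop r4=0xe0, sp=0x94
r1: caller-saved, written=True
r2: caller-saved, written=True
r5: caller-saved, written=True
r6: callee-saved, written=False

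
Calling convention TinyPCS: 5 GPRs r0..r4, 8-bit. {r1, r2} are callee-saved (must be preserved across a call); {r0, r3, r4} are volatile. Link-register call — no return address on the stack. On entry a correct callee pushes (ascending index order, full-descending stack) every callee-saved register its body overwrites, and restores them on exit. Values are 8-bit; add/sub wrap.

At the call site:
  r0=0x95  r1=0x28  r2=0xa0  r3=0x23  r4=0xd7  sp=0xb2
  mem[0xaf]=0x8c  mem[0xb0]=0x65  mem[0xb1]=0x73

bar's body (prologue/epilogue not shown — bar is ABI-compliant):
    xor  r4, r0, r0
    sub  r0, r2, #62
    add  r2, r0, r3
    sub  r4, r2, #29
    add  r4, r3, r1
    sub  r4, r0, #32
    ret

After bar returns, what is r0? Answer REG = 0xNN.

prologue: push r2 -> mem[0xb1]=0xa0, sp=0xb1
body[0] xor  r4, r0, r0 -> r4=0x00
body[1] sub  r0, r2, #62 -> r0=0x62
body[2] add  r2, r0, r3 -> r2=0x85
body[3] sub  r4, r2, #29 -> r4=0x68
body[4] add  r4, r3, r1 -> r4=0x4b
body[5] sub  r4, r0, #32 -> r4=0x42
epilogue: pop r2=0xa0, sp=0xb2
r0 is caller-saved -> body value

REG = 0x62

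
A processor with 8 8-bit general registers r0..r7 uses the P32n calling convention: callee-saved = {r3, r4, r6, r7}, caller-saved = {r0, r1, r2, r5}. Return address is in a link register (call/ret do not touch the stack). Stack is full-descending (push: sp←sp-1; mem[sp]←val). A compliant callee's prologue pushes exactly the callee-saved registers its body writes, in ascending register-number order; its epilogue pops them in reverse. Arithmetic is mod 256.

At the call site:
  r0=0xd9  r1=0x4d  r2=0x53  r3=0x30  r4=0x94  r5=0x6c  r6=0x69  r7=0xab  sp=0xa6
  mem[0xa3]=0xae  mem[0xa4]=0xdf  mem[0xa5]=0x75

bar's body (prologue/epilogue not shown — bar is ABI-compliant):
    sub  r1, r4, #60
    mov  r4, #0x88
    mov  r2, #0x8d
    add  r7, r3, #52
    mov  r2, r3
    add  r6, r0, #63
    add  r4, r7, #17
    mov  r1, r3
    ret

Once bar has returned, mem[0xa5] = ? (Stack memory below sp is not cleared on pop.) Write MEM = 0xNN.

prologue: push r4 → mem[0xa5]=0x94, sp=0xa5
prologue: push r6 → mem[0xa4]=0x69, sp=0xa4
prologue: push r7 → mem[0xa3]=0xab, sp=0xa3
body[0] sub  r1, r4, #60 → r1=0x58
body[1] mov  r4, #0x88 → r4=0x88
body[2] mov  r2, #0x8d → r2=0x8d
body[3] add  r7, r3, #52 → r7=0x64
body[4] mov  r2, r3 → r2=0x30
body[5] add  r6, r0, #63 → r6=0x18
body[6] add  r4, r7, #17 → r4=0x75
body[7] mov  r1, r3 → r1=0x30
epilogue: pop r7=0xab, sp=0xa4
epilogue: pop r6=0x69, sp=0xa5
epilogue: pop r4=0x94, sp=0xa6
prologue pushed ['r4', 'r6', 'r7'] at ['0xa5', '0xa4', '0xa3']

MEM = 0x94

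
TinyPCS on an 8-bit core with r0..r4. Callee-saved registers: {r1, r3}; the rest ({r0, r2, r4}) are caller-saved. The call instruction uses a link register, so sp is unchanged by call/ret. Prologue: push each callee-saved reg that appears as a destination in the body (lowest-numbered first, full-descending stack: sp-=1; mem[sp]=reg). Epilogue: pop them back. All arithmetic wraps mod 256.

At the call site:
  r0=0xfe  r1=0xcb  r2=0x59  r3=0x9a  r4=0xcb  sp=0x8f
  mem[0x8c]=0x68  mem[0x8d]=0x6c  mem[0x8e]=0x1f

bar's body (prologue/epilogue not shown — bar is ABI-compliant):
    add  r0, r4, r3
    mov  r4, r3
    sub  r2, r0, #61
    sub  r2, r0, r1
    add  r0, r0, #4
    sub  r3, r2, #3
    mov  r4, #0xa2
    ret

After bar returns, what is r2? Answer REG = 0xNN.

prologue: push r3 → mem[0x8e]=0x9a, sp=0x8e
body[0] add  r0, r4, r3 → r0=0x65
body[1] mov  r4, r3 → r4=0x9a
body[2] sub  r2, r0, #61 → r2=0x28
body[3] sub  r2, r0, r1 → r2=0x9a
body[4] add  r0, r0, #4 → r0=0x69
body[5] sub  r3, r2, #3 → r3=0x97
body[6] mov  r4, #0xa2 → r4=0xa2
epilogue: pop r3=0x9a, sp=0x8f
r2 is caller-saved → body value

REG = 0x9a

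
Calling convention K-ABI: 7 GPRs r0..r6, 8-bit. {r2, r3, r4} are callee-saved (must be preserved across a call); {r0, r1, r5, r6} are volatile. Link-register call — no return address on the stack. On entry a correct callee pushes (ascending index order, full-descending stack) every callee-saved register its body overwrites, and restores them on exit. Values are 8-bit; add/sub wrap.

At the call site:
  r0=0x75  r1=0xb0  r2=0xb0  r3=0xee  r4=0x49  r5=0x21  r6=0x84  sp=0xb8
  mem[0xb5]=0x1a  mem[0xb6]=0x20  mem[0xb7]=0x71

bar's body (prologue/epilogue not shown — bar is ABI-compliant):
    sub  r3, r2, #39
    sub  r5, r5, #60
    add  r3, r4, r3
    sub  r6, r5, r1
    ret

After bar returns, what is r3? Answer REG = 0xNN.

prologue: push r3 → mem[0xb7]=0xee, sp=0xb7
body[0] sub  r3, r2, #39 → r3=0x89
body[1] sub  r5, r5, #60 → r5=0xe5
body[2] add  r3, r4, r3 → r3=0xd2
body[3] sub  r6, r5, r1 → r6=0x35
epilogue: pop r3=0xee, sp=0xb8
r3 is callee-saved → restored

REG = 0xee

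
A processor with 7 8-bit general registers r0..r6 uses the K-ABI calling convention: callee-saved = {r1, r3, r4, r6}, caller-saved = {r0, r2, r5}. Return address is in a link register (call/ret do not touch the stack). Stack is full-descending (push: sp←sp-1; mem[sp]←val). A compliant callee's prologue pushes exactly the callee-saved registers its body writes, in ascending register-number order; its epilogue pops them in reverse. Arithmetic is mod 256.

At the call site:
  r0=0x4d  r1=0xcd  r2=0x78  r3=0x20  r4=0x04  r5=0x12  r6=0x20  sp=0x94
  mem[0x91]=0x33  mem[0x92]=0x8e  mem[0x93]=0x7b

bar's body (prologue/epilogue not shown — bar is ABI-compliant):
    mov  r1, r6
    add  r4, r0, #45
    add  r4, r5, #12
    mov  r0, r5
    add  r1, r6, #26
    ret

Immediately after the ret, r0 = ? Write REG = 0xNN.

prologue: push r1 → mem[0x93]=0xcd, sp=0x93
prologue: push r4 → mem[0x92]=0x04, sp=0x92
body[0] mov  r1, r6 → r1=0x20
body[1] add  r4, r0, #45 → r4=0x7a
body[2] add  r4, r5, #12 → r4=0x1e
body[3] mov  r0, r5 → r0=0x12
body[4] add  r1, r6, #26 → r1=0x3a
epilogue: pop r4=0x04, sp=0x93
epilogue: pop r1=0xcd, sp=0x94
r0 is caller-saved → body value

REG = 0x12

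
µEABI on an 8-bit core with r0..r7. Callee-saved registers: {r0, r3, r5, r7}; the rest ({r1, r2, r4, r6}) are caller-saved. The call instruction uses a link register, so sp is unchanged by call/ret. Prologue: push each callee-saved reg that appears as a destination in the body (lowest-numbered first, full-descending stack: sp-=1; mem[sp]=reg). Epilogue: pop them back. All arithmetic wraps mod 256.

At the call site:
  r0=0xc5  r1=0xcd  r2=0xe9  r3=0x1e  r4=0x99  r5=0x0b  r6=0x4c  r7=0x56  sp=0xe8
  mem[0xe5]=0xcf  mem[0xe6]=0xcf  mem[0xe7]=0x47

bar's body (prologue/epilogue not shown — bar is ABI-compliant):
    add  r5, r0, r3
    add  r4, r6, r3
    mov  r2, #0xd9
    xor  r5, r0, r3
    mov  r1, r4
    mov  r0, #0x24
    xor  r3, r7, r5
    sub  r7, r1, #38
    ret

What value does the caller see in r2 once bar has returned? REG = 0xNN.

REG = 0xd9

prologue: push r0 → mem[0xe7]=0xc5, sp=0xe7
prologue: push r3 → mem[0xe6]=0x1e, sp=0xe6
prologue: push r5 → mem[0xe5]=0x0b, sp=0xe5
prologue: push r7 → mem[0xe4]=0x56, sp=0xe4
body[0] add  r5, r0, r3 → r5=0xe3
body[1] add  r4, r6, r3 → r4=0x6a
body[2] mov  r2, #0xd9 → r2=0xd9
body[3] xor  r5, r0, r3 → r5=0xdb
body[4] mov  r1, r4 → r1=0x6a
body[5] mov  r0, #0x24 → r0=0x24
body[6] xor  r3, r7, r5 → r3=0x8d
body[7] sub  r7, r1, #38 → r7=0x44
epilogue: pop r7=0x56, sp=0xe5
epilogue: pop r5=0x0b, sp=0xe6
epilogue: pop r3=0x1e, sp=0xe7
epilogue: pop r0=0xc5, sp=0xe8
r2 is caller-saved → body value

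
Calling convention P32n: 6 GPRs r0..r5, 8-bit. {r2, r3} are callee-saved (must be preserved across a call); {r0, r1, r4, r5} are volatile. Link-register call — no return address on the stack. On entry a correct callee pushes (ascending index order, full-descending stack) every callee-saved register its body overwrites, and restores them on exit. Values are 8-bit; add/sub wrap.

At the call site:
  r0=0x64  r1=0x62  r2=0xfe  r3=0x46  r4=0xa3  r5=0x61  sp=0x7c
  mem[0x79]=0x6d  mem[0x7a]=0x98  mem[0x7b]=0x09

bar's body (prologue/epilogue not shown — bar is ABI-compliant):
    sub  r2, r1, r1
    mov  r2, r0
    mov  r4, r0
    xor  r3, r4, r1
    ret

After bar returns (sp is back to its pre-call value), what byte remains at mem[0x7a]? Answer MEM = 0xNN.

prologue: push r2 -> mem[0x7b]=0xfe, sp=0x7b
prologue: push r3 -> mem[0x7a]=0x46, sp=0x7a
body[0] sub  r2, r1, r1 -> r2=0x00
body[1] mov  r2, r0 -> r2=0x64
body[2] mov  r4, r0 -> r4=0x64
body[3] xor  r3, r4, r1 -> r3=0x06
epilogue: pop r3=0x46, sp=0x7b
epilogue: pop r2=0xfe, sp=0x7c
prologue pushed ['r2', 'r3'] at ['0x7b', '0x7a']

MEM = 0x46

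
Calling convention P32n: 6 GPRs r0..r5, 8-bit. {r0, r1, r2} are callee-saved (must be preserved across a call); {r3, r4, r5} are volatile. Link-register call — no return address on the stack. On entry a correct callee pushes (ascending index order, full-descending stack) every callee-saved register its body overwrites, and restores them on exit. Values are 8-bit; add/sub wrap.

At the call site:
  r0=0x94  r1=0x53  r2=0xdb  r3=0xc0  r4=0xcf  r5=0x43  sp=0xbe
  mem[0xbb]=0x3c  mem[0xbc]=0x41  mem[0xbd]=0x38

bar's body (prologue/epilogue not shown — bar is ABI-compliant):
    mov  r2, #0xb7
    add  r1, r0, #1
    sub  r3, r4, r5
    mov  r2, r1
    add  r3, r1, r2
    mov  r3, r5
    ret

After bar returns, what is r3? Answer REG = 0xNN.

prologue: push r1 → mem[0xbd]=0x53, sp=0xbd
prologue: push r2 → mem[0xbc]=0xdb, sp=0xbc
body[0] mov  r2, #0xb7 → r2=0xb7
body[1] add  r1, r0, #1 → r1=0x95
body[2] sub  r3, r4, r5 → r3=0x8c
body[3] mov  r2, r1 → r2=0x95
body[4] add  r3, r1, r2 → r3=0x2a
body[5] mov  r3, r5 → r3=0x43
epilogue: pop r2=0xdb, sp=0xbd
epilogue: pop r1=0x53, sp=0xbe
r3 is caller-saved → body value

REG = 0x43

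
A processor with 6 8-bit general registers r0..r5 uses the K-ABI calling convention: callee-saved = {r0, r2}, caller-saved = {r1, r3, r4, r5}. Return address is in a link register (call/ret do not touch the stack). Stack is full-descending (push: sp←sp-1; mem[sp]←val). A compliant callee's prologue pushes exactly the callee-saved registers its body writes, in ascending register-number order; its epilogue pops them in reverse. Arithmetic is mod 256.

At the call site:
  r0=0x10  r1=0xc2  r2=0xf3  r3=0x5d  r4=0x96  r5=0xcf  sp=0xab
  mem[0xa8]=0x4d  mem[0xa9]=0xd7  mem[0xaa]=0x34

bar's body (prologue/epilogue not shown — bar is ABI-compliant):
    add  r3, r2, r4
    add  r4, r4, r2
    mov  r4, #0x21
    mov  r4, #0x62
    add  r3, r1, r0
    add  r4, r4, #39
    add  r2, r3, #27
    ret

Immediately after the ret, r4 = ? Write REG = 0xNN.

prologue: push r2 -> mem[0xaa]=0xf3, sp=0xaa
body[0] add  r3, r2, r4 -> r3=0x89
body[1] add  r4, r4, r2 -> r4=0x89
body[2] mov  r4, #0x21 -> r4=0x21
body[3] mov  r4, #0x62 -> r4=0x62
body[4] add  r3, r1, r0 -> r3=0xd2
body[5] add  r4, r4, #39 -> r4=0x89
body[6] add  r2, r3, #27 -> r2=0xed
epilogue: pop r2=0xf3, sp=0xab
r4 is caller-saved -> body value

REG = 0x89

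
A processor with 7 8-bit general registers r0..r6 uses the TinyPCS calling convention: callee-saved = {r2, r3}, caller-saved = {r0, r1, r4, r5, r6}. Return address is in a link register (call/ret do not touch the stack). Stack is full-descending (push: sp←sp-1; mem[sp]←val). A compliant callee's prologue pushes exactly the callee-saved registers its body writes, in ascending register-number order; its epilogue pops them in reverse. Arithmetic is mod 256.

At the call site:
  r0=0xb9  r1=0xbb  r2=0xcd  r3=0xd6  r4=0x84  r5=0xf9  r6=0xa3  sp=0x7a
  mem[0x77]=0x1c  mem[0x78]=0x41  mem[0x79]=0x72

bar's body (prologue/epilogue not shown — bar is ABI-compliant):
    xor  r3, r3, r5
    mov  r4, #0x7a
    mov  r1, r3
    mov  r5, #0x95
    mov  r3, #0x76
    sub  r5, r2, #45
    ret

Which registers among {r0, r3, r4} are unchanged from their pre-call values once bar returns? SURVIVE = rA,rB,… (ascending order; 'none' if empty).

prologue: push r3 -> mem[0x79]=0xd6, sp=0x79
body[0] xor  r3, r3, r5 -> r3=0x2f
body[1] mov  r4, #0x7a -> r4=0x7a
body[2] mov  r1, r3 -> r1=0x2f
body[3] mov  r5, #0x95 -> r5=0x95
body[4] mov  r3, #0x76 -> r3=0x76
body[5] sub  r5, r2, #45 -> r5=0xa0
epilogue: pop r3=0xd6, sp=0x7a
r0: caller-saved, written=False
r3: callee-saved, written=True
r4: caller-saved, written=True

SURVIVE = r0,r3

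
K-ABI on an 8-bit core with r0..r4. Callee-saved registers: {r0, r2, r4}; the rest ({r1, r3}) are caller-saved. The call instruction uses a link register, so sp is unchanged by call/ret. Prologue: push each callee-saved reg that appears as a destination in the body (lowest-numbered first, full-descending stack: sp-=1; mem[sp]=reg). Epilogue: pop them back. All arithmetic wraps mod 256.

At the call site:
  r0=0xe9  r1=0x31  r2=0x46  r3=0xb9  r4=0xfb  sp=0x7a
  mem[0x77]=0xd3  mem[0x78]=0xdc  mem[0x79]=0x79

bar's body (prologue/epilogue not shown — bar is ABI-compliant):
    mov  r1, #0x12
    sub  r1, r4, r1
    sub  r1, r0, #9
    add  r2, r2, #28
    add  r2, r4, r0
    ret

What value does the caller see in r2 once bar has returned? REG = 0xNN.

prologue: push r2 -> mem[0x79]=0x46, sp=0x79
body[0] mov  r1, #0x12 -> r1=0x12
body[1] sub  r1, r4, r1 -> r1=0xe9
body[2] sub  r1, r0, #9 -> r1=0xe0
body[3] add  r2, r2, #28 -> r2=0x62
body[4] add  r2, r4, r0 -> r2=0xe4
epilogue: pop r2=0x46, sp=0x7a
r2 is callee-saved -> restored

REG = 0x46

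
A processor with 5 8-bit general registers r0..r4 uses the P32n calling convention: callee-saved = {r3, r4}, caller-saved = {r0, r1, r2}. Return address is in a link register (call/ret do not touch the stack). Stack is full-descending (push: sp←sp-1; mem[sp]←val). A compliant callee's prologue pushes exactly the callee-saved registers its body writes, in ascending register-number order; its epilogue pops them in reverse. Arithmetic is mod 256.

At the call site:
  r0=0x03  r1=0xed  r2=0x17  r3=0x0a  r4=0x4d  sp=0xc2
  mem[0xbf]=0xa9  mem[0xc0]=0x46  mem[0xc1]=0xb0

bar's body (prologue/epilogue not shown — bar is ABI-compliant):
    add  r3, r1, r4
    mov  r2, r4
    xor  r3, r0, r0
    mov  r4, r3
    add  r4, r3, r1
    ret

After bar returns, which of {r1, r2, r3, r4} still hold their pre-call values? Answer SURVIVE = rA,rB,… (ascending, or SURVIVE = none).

prologue: push r3 → mem[0xc1]=0x0a, sp=0xc1
prologue: push r4 → mem[0xc0]=0x4d, sp=0xc0
body[0] add  r3, r1, r4 → r3=0x3a
body[1] mov  r2, r4 → r2=0x4d
body[2] xor  r3, r0, r0 → r3=0x00
body[3] mov  r4, r3 → r4=0x00
body[4] add  r4, r3, r1 → r4=0xed
epilogue: pop r4=0x4d, sp=0xc1
epilogue: pop r3=0x0a, sp=0xc2
r1: caller-saved, written=False
r2: caller-saved, written=True
r3: callee-saved, written=True
r4: callee-saved, written=True

SURVIVE = r1,r3,r4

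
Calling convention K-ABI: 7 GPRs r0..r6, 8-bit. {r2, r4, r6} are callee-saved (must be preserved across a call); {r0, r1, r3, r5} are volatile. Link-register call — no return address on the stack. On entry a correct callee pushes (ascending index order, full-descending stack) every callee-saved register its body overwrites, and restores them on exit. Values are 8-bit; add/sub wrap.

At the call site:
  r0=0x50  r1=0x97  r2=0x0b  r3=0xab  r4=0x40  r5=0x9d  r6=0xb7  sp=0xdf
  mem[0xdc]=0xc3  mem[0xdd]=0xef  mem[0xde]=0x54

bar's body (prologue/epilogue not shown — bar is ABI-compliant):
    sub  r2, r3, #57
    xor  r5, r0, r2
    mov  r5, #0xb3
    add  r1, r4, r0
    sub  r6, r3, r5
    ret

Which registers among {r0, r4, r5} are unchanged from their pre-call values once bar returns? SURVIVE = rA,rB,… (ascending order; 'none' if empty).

prologue: push r2 -> mem[0xde]=0x0b, sp=0xde
prologue: push r6 -> mem[0xdd]=0xb7, sp=0xdd
body[0] sub  r2, r3, #57 -> r2=0x72
body[1] xor  r5, r0, r2 -> r5=0x22
body[2] mov  r5, #0xb3 -> r5=0xb3
body[3] add  r1, r4, r0 -> r1=0x90
body[4] sub  r6, r3, r5 -> r6=0xf8
epilogue: pop r6=0xb7, sp=0xde
epilogue: pop r2=0x0b, sp=0xdf
r0: caller-saved, written=False
r4: callee-saved, written=False
r5: caller-saved, written=True

SURVIVE = r0,r4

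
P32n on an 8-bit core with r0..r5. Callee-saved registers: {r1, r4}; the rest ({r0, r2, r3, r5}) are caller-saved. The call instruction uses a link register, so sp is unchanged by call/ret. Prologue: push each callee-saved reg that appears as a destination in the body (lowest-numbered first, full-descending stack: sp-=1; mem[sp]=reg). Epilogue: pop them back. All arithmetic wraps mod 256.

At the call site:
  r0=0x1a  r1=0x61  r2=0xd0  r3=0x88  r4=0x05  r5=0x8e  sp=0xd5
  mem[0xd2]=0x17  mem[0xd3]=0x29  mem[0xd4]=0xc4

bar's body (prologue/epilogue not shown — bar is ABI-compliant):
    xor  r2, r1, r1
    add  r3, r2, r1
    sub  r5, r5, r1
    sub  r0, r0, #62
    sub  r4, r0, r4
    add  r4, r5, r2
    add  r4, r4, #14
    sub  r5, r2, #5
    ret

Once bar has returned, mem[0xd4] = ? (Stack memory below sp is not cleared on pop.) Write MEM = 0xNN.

MEM = 0x05

prologue: push r4 → mem[0xd4]=0x05, sp=0xd4
body[0] xor  r2, r1, r1 → r2=0x00
body[1] add  r3, r2, r1 → r3=0x61
body[2] sub  r5, r5, r1 → r5=0x2d
body[3] sub  r0, r0, #62 → r0=0xdc
body[4] sub  r4, r0, r4 → r4=0xd7
body[5] add  r4, r5, r2 → r4=0x2d
body[6] add  r4, r4, #14 → r4=0x3b
body[7] sub  r5, r2, #5 → r5=0xfb
epilogue: pop r4=0x05, sp=0xd5
prologue pushed ['r4'] at ['0xd4']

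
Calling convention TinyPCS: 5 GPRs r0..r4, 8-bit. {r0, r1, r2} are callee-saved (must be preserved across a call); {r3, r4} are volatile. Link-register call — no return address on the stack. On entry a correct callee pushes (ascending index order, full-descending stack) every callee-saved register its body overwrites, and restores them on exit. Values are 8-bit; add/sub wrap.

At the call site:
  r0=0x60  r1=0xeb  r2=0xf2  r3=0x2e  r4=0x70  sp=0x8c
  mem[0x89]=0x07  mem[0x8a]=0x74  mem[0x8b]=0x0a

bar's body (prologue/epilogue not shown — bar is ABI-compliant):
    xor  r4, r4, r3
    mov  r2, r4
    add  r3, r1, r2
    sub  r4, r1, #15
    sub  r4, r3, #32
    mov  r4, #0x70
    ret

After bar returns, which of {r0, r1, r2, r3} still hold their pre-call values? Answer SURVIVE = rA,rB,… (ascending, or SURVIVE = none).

SURVIVE = r0,r1,r2

prologue: push r2 -> mem[0x8b]=0xf2, sp=0x8b
body[0] xor  r4, r4, r3 -> r4=0x5e
body[1] mov  r2, r4 -> r2=0x5e
body[2] add  r3, r1, r2 -> r3=0x49
body[3] sub  r4, r1, #15 -> r4=0xdc
body[4] sub  r4, r3, #32 -> r4=0x29
body[5] mov  r4, #0x70 -> r4=0x70
epilogue: pop r2=0xf2, sp=0x8c
r0: callee-saved, written=False
r1: callee-saved, written=False
r2: callee-saved, written=True
r3: caller-saved, written=True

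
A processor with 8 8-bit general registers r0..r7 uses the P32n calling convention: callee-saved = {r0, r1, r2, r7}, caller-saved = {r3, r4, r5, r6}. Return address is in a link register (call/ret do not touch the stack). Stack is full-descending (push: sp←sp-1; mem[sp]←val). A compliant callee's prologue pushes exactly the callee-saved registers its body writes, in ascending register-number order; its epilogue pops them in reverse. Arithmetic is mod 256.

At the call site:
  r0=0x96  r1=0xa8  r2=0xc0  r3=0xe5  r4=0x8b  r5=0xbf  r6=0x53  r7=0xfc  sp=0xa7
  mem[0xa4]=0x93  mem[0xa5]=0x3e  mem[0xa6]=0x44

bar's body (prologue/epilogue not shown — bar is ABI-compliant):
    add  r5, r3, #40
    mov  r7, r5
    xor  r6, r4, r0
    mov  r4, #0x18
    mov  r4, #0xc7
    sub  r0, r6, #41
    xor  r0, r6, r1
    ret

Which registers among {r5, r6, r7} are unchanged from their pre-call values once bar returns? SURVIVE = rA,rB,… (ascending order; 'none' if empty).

prologue: push r0 -> mem[0xa6]=0x96, sp=0xa6
prologue: push r7 -> mem[0xa5]=0xfc, sp=0xa5
body[0] add  r5, r3, #40 -> r5=0x0d
body[1] mov  r7, r5 -> r7=0x0d
body[2] xor  r6, r4, r0 -> r6=0x1d
body[3] mov  r4, #0x18 -> r4=0x18
body[4] mov  r4, #0xc7 -> r4=0xc7
body[5] sub  r0, r6, #41 -> r0=0xf4
body[6] xor  r0, r6, r1 -> r0=0xb5
epilogue: pop r7=0xfc, sp=0xa6
epilogue: pop r0=0x96, sp=0xa7
r5: caller-saved, written=True
r6: caller-saved, written=True
r7: callee-saved, written=True

SURVIVE = r7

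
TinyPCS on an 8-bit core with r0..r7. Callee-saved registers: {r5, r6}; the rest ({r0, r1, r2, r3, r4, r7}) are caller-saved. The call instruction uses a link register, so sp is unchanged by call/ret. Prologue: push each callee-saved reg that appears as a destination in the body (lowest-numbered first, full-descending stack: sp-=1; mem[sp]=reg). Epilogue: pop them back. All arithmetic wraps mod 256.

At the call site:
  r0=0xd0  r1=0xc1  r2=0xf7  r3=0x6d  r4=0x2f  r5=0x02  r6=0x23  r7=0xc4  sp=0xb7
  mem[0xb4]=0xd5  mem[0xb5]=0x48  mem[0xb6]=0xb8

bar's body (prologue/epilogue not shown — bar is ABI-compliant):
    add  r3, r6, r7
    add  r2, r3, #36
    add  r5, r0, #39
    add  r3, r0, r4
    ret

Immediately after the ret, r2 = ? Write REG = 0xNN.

REG = 0x0b

prologue: push r5 -> mem[0xb6]=0x02, sp=0xb6
body[0] add  r3, r6, r7 -> r3=0xe7
body[1] add  r2, r3, #36 -> r2=0x0b
body[2] add  r5, r0, #39 -> r5=0xf7
body[3] add  r3, r0, r4 -> r3=0xff
epilogue: pop r5=0x02, sp=0xb7
r2 is caller-saved -> body value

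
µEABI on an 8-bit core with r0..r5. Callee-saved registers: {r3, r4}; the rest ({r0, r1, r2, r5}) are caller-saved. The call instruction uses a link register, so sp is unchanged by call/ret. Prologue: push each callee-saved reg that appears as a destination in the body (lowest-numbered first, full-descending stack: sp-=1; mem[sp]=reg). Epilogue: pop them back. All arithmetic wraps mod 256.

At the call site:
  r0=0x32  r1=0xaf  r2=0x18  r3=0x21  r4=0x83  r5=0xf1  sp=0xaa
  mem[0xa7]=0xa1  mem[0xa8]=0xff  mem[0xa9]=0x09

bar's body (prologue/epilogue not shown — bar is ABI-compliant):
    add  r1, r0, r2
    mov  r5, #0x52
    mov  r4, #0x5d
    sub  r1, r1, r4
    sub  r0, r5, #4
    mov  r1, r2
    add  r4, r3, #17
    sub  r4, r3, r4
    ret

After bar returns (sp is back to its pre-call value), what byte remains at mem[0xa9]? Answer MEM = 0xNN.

MEM = 0x83

prologue: push r4 → mem[0xa9]=0x83, sp=0xa9
body[0] add  r1, r0, r2 → r1=0x4a
body[1] mov  r5, #0x52 → r5=0x52
body[2] mov  r4, #0x5d → r4=0x5d
body[3] sub  r1, r1, r4 → r1=0xed
body[4] sub  r0, r5, #4 → r0=0x4e
body[5] mov  r1, r2 → r1=0x18
body[6] add  r4, r3, #17 → r4=0x32
body[7] sub  r4, r3, r4 → r4=0xef
epilogue: pop r4=0x83, sp=0xaa
prologue pushed ['r4'] at ['0xa9']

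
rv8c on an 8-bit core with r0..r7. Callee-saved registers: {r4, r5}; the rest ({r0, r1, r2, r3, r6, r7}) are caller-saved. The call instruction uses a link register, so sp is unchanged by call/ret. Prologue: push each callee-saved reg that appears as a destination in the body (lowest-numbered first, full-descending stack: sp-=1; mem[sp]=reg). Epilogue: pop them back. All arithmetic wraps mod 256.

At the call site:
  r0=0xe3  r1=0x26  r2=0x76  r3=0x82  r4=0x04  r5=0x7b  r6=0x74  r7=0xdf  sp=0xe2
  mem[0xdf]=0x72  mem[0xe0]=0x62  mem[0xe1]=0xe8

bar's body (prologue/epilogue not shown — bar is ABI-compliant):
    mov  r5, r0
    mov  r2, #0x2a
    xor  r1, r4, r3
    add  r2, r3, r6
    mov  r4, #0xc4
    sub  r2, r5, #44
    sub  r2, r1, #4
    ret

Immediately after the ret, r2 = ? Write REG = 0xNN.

REG = 0x82

prologue: push r4 -> mem[0xe1]=0x04, sp=0xe1
prologue: push r5 -> mem[0xe0]=0x7b, sp=0xe0
body[0] mov  r5, r0 -> r5=0xe3
body[1] mov  r2, #0x2a -> r2=0x2a
body[2] xor  r1, r4, r3 -> r1=0x86
body[3] add  r2, r3, r6 -> r2=0xf6
body[4] mov  r4, #0xc4 -> r4=0xc4
body[5] sub  r2, r5, #44 -> r2=0xb7
body[6] sub  r2, r1, #4 -> r2=0x82
epilogue: pop r5=0x7b, sp=0xe1
epilogue: pop r4=0x04, sp=0xe2
r2 is caller-saved -> body value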